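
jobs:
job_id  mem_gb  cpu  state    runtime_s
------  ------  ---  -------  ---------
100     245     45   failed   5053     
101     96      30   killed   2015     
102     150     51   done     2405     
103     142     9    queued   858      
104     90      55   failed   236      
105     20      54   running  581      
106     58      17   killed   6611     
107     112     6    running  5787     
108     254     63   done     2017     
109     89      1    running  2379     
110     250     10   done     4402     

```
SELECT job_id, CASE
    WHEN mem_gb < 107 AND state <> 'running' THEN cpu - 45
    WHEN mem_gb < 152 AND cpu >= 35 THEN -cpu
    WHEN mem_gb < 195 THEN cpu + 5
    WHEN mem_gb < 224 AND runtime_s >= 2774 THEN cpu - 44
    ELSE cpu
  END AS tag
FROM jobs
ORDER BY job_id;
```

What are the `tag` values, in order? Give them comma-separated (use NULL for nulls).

job_id=100: ELSE → 45
job_id=101: mem_gb < 107 AND state <> 'running' → -15
job_id=102: mem_gb < 152 AND cpu >= 35 → -51
job_id=103: mem_gb < 195 → 14
job_id=104: mem_gb < 107 AND state <> 'running' → 10
job_id=105: mem_gb < 152 AND cpu >= 35 → -54
job_id=106: mem_gb < 107 AND state <> 'running' → -28
job_id=107: mem_gb < 195 → 11
job_id=108: ELSE → 63
job_id=109: mem_gb < 195 → 6
job_id=110: ELSE → 10

45, -15, -51, 14, 10, -54, -28, 11, 63, 6, 10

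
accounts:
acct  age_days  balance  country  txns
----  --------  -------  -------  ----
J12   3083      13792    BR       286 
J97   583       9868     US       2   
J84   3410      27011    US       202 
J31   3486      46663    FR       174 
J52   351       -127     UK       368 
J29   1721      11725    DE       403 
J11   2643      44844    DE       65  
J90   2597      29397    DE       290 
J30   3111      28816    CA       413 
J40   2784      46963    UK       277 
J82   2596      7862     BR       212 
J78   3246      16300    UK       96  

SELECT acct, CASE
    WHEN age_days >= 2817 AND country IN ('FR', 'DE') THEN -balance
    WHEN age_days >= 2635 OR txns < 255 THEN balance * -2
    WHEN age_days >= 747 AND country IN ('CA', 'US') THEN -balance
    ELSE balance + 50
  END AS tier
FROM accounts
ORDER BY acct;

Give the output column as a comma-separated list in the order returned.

-89688, -27584, 11775, -57632, -46663, -93926, -77, -32600, -15724, -54022, 29447, -19736

acct=J11: age_days >= 2635 OR txns < 255 → -89688
acct=J12: age_days >= 2635 OR txns < 255 → -27584
acct=J29: ELSE → 11775
acct=J30: age_days >= 2635 OR txns < 255 → -57632
acct=J31: age_days >= 2817 AND country IN ('FR', 'DE') → -46663
acct=J40: age_days >= 2635 OR txns < 255 → -93926
acct=J52: ELSE → -77
acct=J78: age_days >= 2635 OR txns < 255 → -32600
acct=J82: age_days >= 2635 OR txns < 255 → -15724
acct=J84: age_days >= 2635 OR txns < 255 → -54022
acct=J90: ELSE → 29447
acct=J97: age_days >= 2635 OR txns < 255 → -19736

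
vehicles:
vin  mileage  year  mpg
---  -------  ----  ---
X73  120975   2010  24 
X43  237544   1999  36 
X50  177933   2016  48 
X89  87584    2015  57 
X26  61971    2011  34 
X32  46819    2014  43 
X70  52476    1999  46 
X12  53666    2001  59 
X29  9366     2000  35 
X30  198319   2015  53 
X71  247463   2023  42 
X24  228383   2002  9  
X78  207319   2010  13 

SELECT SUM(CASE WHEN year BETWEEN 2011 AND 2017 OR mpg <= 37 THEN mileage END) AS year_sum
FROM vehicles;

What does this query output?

1376213

vin=X73: ✓ → 120975
vin=X43: ✓ → 237544
vin=X50: ✓ → 177933
vin=X89: ✓ → 87584
vin=X26: ✓ → 61971
vin=X32: ✓ → 46819
vin=X70: ✗
vin=X12: ✗
vin=X29: ✓ → 9366
vin=X30: ✓ → 198319
vin=X71: ✗
vin=X24: ✓ → 228383
vin=X78: ✓ → 207319
year_sum = 120975 + 237544 + 177933 + 87584 + 61971 + 46819 + 9366 + 198319 + 228383 + 207319 = 1376213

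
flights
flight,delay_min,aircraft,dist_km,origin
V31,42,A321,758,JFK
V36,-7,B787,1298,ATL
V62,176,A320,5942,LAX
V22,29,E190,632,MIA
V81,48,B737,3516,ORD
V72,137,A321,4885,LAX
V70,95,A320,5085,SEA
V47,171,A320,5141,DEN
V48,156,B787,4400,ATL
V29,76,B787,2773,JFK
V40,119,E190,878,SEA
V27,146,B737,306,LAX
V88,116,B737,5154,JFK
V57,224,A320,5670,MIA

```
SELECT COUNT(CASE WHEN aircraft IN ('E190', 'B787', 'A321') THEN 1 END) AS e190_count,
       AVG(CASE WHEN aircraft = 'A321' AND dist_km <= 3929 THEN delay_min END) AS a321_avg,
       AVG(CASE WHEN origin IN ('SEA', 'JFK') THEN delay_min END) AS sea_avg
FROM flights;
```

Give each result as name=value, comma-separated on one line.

[e190_count: aircraft IN ('E190', 'B787', 'A321')]
flight=V31: ✓ → 1
flight=V36: ✓ → 1
flight=V62: ✗
flight=V22: ✓ → 1
flight=V81: ✗
flight=V72: ✓ → 1
flight=V70: ✗
flight=V47: ✗
flight=V48: ✓ → 1
flight=V29: ✓ → 1
flight=V40: ✓ → 1
flight=V27: ✗
flight=V88: ✗
flight=V57: ✗
e190_count = COUNT(1, 1, 1, 1, 1, 1, 1) = 7
—
[a321_avg: aircraft = 'A321' AND dist_km <= 3929]
flight=V31: ✓ → 42
flight=V36: ✗
flight=V62: ✗
flight=V22: ✗
flight=V81: ✗
flight=V72: ✗
flight=V70: ✗
flight=V47: ✗
flight=V48: ✗
flight=V29: ✗
flight=V40: ✗
flight=V27: ✗
flight=V88: ✗
flight=V57: ✗
a321_avg = 42
—
[sea_avg: origin IN ('SEA', 'JFK')]
flight=V31: ✓ → 42
flight=V36: ✗
flight=V62: ✗
flight=V22: ✗
flight=V81: ✗
flight=V72: ✗
flight=V70: ✓ → 95
flight=V47: ✗
flight=V48: ✗
flight=V29: ✓ → 76
flight=V40: ✓ → 119
flight=V27: ✗
flight=V88: ✓ → 116
flight=V57: ✗
sea_avg = (42 + 95 + 76 + 119 + 116) / 5 = 89.6

e190_count=7, a321_avg=42, sea_avg=89.6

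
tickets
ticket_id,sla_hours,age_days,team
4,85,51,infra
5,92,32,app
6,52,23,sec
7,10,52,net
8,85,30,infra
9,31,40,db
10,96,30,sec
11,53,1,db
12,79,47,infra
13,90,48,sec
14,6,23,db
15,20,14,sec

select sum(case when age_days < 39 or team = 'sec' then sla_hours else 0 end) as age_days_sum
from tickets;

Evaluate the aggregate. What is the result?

494

ticket_id=4: ✗
ticket_id=5: ✓ → 92
ticket_id=6: ✓ → 52
ticket_id=7: ✗
ticket_id=8: ✓ → 85
ticket_id=9: ✗
ticket_id=10: ✓ → 96
ticket_id=11: ✓ → 53
ticket_id=12: ✗
ticket_id=13: ✓ → 90
ticket_id=14: ✓ → 6
ticket_id=15: ✓ → 20
age_days_sum = 92 + 52 + 85 + 96 + 53 + 90 + 6 + 20 = 494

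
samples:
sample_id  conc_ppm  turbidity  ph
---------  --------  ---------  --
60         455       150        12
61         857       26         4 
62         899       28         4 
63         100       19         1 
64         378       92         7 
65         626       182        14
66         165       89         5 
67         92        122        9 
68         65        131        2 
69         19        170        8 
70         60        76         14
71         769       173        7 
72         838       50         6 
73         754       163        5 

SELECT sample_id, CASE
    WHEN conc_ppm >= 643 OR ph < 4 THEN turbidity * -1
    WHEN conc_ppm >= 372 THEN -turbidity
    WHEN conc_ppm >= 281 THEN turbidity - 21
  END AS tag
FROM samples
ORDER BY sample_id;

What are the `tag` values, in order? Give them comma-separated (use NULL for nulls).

-150, -26, -28, -19, -92, -182, NULL, NULL, -131, NULL, NULL, -173, -50, -163

sample_id=60: conc_ppm >= 372 → -150
sample_id=61: conc_ppm >= 643 OR ph < 4 → -26
sample_id=62: conc_ppm >= 643 OR ph < 4 → -28
sample_id=63: conc_ppm >= 643 OR ph < 4 → -19
sample_id=64: conc_ppm >= 372 → -92
sample_id=65: conc_ppm >= 372 → -182
sample_id=66: (no match → NULL) → NULL
sample_id=67: (no match → NULL) → NULL
sample_id=68: conc_ppm >= 643 OR ph < 4 → -131
sample_id=69: (no match → NULL) → NULL
sample_id=70: (no match → NULL) → NULL
sample_id=71: conc_ppm >= 643 OR ph < 4 → -173
sample_id=72: conc_ppm >= 643 OR ph < 4 → -50
sample_id=73: conc_ppm >= 643 OR ph < 4 → -163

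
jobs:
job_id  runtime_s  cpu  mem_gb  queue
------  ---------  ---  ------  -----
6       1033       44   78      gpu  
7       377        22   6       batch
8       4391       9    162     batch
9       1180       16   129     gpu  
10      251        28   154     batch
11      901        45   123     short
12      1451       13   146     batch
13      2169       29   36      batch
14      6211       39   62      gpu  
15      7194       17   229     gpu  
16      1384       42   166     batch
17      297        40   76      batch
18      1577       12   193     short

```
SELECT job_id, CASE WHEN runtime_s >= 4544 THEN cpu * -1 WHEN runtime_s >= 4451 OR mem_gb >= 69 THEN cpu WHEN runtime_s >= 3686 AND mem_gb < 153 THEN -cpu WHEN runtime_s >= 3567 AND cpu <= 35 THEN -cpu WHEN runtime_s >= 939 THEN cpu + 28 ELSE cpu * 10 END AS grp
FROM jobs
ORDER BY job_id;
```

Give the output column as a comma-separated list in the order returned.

44, 220, 9, 16, 28, 45, 13, 57, -39, -17, 42, 40, 12

job_id=6: runtime_s >= 4451 OR mem_gb >= 69 → 44
job_id=7: ELSE → 220
job_id=8: runtime_s >= 4451 OR mem_gb >= 69 → 9
job_id=9: runtime_s >= 4451 OR mem_gb >= 69 → 16
job_id=10: runtime_s >= 4451 OR mem_gb >= 69 → 28
job_id=11: runtime_s >= 4451 OR mem_gb >= 69 → 45
job_id=12: runtime_s >= 4451 OR mem_gb >= 69 → 13
job_id=13: runtime_s >= 939 → 57
job_id=14: runtime_s >= 4544 → -39
job_id=15: runtime_s >= 4544 → -17
job_id=16: runtime_s >= 4451 OR mem_gb >= 69 → 42
job_id=17: runtime_s >= 4451 OR mem_gb >= 69 → 40
job_id=18: runtime_s >= 4451 OR mem_gb >= 69 → 12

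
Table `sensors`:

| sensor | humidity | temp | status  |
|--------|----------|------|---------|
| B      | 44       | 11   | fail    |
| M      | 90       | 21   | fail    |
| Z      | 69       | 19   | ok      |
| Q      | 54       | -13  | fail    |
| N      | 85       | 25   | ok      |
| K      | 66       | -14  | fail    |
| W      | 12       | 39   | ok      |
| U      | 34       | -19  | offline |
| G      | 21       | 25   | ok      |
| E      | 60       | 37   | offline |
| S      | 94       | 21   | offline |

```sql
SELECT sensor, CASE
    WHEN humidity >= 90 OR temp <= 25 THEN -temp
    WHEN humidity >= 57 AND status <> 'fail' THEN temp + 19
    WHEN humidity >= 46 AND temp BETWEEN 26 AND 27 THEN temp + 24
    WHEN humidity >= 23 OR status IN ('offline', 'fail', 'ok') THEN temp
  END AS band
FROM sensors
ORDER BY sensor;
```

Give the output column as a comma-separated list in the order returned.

-11, 56, -25, 14, -21, -25, 13, -21, 19, 39, -19

sensor=B: humidity >= 90 OR temp <= 25 → -11
sensor=E: humidity >= 57 AND status <> 'fail' → 56
sensor=G: humidity >= 90 OR temp <= 25 → -25
sensor=K: humidity >= 90 OR temp <= 25 → 14
sensor=M: humidity >= 90 OR temp <= 25 → -21
sensor=N: humidity >= 90 OR temp <= 25 → -25
sensor=Q: humidity >= 90 OR temp <= 25 → 13
sensor=S: humidity >= 90 OR temp <= 25 → -21
sensor=U: humidity >= 90 OR temp <= 25 → 19
sensor=W: humidity >= 23 OR status IN ('offline', 'fail', 'ok') → 39
sensor=Z: humidity >= 90 OR temp <= 25 → -19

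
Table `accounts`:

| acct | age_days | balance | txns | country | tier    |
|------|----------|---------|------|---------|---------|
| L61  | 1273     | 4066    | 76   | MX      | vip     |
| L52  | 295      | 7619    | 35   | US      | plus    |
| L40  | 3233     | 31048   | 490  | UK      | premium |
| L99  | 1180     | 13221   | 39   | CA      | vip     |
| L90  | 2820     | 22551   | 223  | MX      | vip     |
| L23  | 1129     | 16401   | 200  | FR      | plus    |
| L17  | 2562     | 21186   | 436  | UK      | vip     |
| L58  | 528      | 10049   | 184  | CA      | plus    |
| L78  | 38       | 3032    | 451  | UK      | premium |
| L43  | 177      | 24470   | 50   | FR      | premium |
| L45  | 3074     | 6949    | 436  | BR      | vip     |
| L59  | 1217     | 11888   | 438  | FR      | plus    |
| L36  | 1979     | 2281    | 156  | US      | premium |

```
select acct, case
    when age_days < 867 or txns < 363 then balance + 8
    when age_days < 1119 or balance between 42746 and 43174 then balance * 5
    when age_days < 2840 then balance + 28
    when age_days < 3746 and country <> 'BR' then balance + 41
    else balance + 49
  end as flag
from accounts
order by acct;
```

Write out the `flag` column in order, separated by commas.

acct=L17: age_days < 2840 → 21214
acct=L23: age_days < 867 or txns < 363 → 16409
acct=L36: age_days < 867 or txns < 363 → 2289
acct=L40: age_days < 3746 and country <> 'BR' → 31089
acct=L43: age_days < 867 or txns < 363 → 24478
acct=L45: ELSE → 6998
acct=L52: age_days < 867 or txns < 363 → 7627
acct=L58: age_days < 867 or txns < 363 → 10057
acct=L59: age_days < 2840 → 11916
acct=L61: age_days < 867 or txns < 363 → 4074
acct=L78: age_days < 867 or txns < 363 → 3040
acct=L90: age_days < 867 or txns < 363 → 22559
acct=L99: age_days < 867 or txns < 363 → 13229

21214, 16409, 2289, 31089, 24478, 6998, 7627, 10057, 11916, 4074, 3040, 22559, 13229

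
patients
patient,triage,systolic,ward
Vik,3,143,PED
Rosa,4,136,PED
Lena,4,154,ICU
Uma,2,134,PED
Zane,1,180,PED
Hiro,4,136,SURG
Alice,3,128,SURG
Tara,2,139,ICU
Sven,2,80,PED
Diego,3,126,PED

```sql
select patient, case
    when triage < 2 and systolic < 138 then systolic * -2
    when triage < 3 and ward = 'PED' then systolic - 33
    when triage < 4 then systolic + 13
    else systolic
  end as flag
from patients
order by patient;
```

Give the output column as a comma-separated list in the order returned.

141, 139, 136, 154, 136, 47, 152, 101, 156, 147

patient=Alice: triage < 4 → 141
patient=Diego: triage < 4 → 139
patient=Hiro: ELSE → 136
patient=Lena: ELSE → 154
patient=Rosa: ELSE → 136
patient=Sven: triage < 3 and ward = 'PED' → 47
patient=Tara: triage < 4 → 152
patient=Uma: triage < 3 and ward = 'PED' → 101
patient=Vik: triage < 4 → 156
patient=Zane: triage < 3 and ward = 'PED' → 147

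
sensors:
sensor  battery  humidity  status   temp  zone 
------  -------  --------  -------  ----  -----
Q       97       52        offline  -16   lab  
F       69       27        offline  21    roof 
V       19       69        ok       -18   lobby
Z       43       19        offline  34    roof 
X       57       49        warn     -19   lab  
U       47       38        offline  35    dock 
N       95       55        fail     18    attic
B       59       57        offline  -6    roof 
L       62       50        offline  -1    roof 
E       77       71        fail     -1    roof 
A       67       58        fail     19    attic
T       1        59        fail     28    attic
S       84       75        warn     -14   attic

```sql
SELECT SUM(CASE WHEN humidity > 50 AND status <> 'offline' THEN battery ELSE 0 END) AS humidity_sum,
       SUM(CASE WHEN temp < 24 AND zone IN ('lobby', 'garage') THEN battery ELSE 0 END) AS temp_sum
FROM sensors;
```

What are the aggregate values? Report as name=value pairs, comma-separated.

humidity_sum=343, temp_sum=19

[humidity_sum: humidity > 50 AND status <> 'offline']
sensor=Q: ✗
sensor=F: ✗
sensor=V: ✓ → 19
sensor=Z: ✗
sensor=X: ✗
sensor=U: ✗
sensor=N: ✓ → 95
sensor=B: ✗
sensor=L: ✗
sensor=E: ✓ → 77
sensor=A: ✓ → 67
sensor=T: ✓ → 1
sensor=S: ✓ → 84
humidity_sum = 19 + 95 + 77 + 67 + 1 + 84 = 343
—
[temp_sum: temp < 24 AND zone IN ('lobby', 'garage')]
sensor=Q: ✗
sensor=F: ✗
sensor=V: ✓ → 19
sensor=Z: ✗
sensor=X: ✗
sensor=U: ✗
sensor=N: ✗
sensor=B: ✗
sensor=L: ✗
sensor=E: ✗
sensor=A: ✗
sensor=T: ✗
sensor=S: ✗
temp_sum = 19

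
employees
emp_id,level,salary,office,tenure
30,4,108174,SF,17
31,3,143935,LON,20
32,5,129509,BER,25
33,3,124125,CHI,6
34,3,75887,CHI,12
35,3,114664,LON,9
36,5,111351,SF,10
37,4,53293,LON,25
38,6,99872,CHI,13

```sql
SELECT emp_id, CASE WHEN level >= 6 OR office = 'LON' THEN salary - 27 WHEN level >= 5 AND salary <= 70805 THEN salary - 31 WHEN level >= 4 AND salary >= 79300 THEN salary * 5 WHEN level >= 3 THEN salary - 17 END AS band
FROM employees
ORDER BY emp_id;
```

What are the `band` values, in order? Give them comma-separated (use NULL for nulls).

emp_id=30: level >= 4 AND salary >= 79300 → 540870
emp_id=31: level >= 6 OR office = 'LON' → 143908
emp_id=32: level >= 4 AND salary >= 79300 → 647545
emp_id=33: level >= 3 → 124108
emp_id=34: level >= 3 → 75870
emp_id=35: level >= 6 OR office = 'LON' → 114637
emp_id=36: level >= 4 AND salary >= 79300 → 556755
emp_id=37: level >= 6 OR office = 'LON' → 53266
emp_id=38: level >= 6 OR office = 'LON' → 99845

540870, 143908, 647545, 124108, 75870, 114637, 556755, 53266, 99845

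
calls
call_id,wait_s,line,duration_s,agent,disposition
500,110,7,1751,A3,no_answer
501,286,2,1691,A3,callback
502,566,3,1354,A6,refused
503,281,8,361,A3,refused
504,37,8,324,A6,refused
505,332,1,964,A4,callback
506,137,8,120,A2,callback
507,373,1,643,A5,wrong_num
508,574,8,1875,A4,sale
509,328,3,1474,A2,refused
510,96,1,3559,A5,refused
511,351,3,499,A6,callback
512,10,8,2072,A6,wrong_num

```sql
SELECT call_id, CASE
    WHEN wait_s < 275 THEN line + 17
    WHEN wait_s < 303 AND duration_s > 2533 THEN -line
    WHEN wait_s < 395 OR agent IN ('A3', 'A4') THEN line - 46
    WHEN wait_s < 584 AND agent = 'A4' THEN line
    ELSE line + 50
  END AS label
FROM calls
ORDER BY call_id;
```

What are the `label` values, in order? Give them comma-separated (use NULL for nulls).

24, -44, 53, -38, 25, -45, 25, -45, -38, -43, 18, -43, 25

call_id=500: wait_s < 275 → 24
call_id=501: wait_s < 395 OR agent IN ('A3', 'A4') → -44
call_id=502: ELSE → 53
call_id=503: wait_s < 395 OR agent IN ('A3', 'A4') → -38
call_id=504: wait_s < 275 → 25
call_id=505: wait_s < 395 OR agent IN ('A3', 'A4') → -45
call_id=506: wait_s < 275 → 25
call_id=507: wait_s < 395 OR agent IN ('A3', 'A4') → -45
call_id=508: wait_s < 395 OR agent IN ('A3', 'A4') → -38
call_id=509: wait_s < 395 OR agent IN ('A3', 'A4') → -43
call_id=510: wait_s < 275 → 18
call_id=511: wait_s < 395 OR agent IN ('A3', 'A4') → -43
call_id=512: wait_s < 275 → 25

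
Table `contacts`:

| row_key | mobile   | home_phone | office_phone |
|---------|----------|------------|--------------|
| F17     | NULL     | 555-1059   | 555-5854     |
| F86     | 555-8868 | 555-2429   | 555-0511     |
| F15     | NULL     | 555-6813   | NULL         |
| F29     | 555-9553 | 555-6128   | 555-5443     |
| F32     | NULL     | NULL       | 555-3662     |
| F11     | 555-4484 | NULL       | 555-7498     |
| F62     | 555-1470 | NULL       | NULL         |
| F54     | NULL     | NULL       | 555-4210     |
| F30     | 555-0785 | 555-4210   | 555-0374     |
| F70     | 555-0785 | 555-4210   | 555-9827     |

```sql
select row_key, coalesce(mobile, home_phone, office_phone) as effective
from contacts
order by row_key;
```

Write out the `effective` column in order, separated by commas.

row_key=F11: mobile=555-4484 → 555-4484
row_key=F15: mobile=NULL, home_phone=555-6813 → 555-6813
row_key=F17: mobile=NULL, home_phone=555-1059 → 555-1059
row_key=F29: mobile=555-9553 → 555-9553
row_key=F30: mobile=555-0785 → 555-0785
row_key=F32: mobile=NULL, home_phone=NULL, office_phone=555-3662 → 555-3662
row_key=F54: mobile=NULL, home_phone=NULL, office_phone=555-4210 → 555-4210
row_key=F62: mobile=555-1470 → 555-1470
row_key=F70: mobile=555-0785 → 555-0785
row_key=F86: mobile=555-8868 → 555-8868

555-4484, 555-6813, 555-1059, 555-9553, 555-0785, 555-3662, 555-4210, 555-1470, 555-0785, 555-8868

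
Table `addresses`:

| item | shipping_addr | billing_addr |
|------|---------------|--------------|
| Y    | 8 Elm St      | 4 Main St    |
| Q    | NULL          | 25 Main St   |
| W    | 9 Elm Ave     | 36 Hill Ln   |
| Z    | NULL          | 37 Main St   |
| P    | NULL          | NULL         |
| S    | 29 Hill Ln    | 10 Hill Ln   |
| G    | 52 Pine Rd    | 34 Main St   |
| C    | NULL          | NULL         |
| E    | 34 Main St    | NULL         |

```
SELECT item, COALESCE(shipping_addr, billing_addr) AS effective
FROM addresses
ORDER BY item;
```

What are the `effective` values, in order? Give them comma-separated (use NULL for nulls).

item=C: shipping_addr=NULL, billing_addr=NULL (all NULL) → NULL
item=E: shipping_addr=34 Main St → 34 Main St
item=G: shipping_addr=52 Pine Rd → 52 Pine Rd
item=P: shipping_addr=NULL, billing_addr=NULL (all NULL) → NULL
item=Q: shipping_addr=NULL, billing_addr=25 Main St → 25 Main St
item=S: shipping_addr=29 Hill Ln → 29 Hill Ln
item=W: shipping_addr=9 Elm Ave → 9 Elm Ave
item=Y: shipping_addr=8 Elm St → 8 Elm St
item=Z: shipping_addr=NULL, billing_addr=37 Main St → 37 Main St

NULL, 34 Main St, 52 Pine Rd, NULL, 25 Main St, 29 Hill Ln, 9 Elm Ave, 8 Elm St, 37 Main St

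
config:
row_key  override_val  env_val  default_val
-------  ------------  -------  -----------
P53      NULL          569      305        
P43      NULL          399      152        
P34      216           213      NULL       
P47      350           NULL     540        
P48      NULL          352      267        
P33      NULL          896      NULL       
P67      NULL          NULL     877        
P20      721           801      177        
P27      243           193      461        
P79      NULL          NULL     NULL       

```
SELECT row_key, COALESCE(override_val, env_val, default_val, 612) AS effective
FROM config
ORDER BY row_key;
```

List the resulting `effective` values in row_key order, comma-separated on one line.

721, 243, 896, 216, 399, 350, 352, 569, 877, 612

row_key=P20: override_val=721 → 721
row_key=P27: override_val=243 → 243
row_key=P33: override_val=NULL, env_val=896 → 896
row_key=P34: override_val=216 → 216
row_key=P43: override_val=NULL, env_val=399 → 399
row_key=P47: override_val=350 → 350
row_key=P48: override_val=NULL, env_val=352 → 352
row_key=P53: override_val=NULL, env_val=569 → 569
row_key=P67: override_val=NULL, env_val=NULL, default_val=877 → 877
row_key=P79: override_val=NULL, env_val=NULL, default_val=NULL, → literal 612 → 612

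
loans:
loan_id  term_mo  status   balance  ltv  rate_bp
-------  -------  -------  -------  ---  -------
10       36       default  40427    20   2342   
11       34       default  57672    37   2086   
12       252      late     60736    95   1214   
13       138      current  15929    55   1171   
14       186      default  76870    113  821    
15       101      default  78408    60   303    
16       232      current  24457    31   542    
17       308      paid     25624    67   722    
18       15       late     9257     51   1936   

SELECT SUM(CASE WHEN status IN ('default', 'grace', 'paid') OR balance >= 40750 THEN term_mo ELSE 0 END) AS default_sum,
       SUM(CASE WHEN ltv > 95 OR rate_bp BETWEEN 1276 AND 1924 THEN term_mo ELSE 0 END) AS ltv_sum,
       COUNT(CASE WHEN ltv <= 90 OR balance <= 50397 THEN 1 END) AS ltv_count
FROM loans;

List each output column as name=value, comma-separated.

[default_sum: status IN ('default', 'grace', 'paid') OR balance >= 40750]
loan_id=10: ✓ → 36
loan_id=11: ✓ → 34
loan_id=12: ✓ → 252
loan_id=13: ✗
loan_id=14: ✓ → 186
loan_id=15: ✓ → 101
loan_id=16: ✗
loan_id=17: ✓ → 308
loan_id=18: ✗
default_sum = 36 + 34 + 252 + 186 + 101 + 308 = 917
—
[ltv_sum: ltv > 95 OR rate_bp BETWEEN 1276 AND 1924]
loan_id=10: ✗
loan_id=11: ✗
loan_id=12: ✗
loan_id=13: ✗
loan_id=14: ✓ → 186
loan_id=15: ✗
loan_id=16: ✗
loan_id=17: ✗
loan_id=18: ✗
ltv_sum = 186
—
[ltv_count: ltv <= 90 OR balance <= 50397]
loan_id=10: ✓ → 1
loan_id=11: ✓ → 1
loan_id=12: ✗
loan_id=13: ✓ → 1
loan_id=14: ✗
loan_id=15: ✓ → 1
loan_id=16: ✓ → 1
loan_id=17: ✓ → 1
loan_id=18: ✓ → 1
ltv_count = COUNT(1, 1, 1, 1, 1, 1, 1) = 7

default_sum=917, ltv_sum=186, ltv_count=7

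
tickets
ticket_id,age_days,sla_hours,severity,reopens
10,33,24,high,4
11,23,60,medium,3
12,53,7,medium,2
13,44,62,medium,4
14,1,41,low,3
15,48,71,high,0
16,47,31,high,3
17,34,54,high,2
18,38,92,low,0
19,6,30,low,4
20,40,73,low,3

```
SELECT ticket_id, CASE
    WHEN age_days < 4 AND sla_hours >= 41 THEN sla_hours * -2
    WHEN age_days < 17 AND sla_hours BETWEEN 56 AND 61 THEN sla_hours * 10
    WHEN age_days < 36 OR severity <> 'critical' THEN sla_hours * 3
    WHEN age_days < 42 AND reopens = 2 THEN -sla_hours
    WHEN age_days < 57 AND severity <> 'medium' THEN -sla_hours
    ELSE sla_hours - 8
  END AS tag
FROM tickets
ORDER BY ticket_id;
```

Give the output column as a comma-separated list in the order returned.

72, 180, 21, 186, -82, 213, 93, 162, 276, 90, 219

ticket_id=10: age_days < 36 OR severity <> 'critical' → 72
ticket_id=11: age_days < 36 OR severity <> 'critical' → 180
ticket_id=12: age_days < 36 OR severity <> 'critical' → 21
ticket_id=13: age_days < 36 OR severity <> 'critical' → 186
ticket_id=14: age_days < 4 AND sla_hours >= 41 → -82
ticket_id=15: age_days < 36 OR severity <> 'critical' → 213
ticket_id=16: age_days < 36 OR severity <> 'critical' → 93
ticket_id=17: age_days < 36 OR severity <> 'critical' → 162
ticket_id=18: age_days < 36 OR severity <> 'critical' → 276
ticket_id=19: age_days < 36 OR severity <> 'critical' → 90
ticket_id=20: age_days < 36 OR severity <> 'critical' → 219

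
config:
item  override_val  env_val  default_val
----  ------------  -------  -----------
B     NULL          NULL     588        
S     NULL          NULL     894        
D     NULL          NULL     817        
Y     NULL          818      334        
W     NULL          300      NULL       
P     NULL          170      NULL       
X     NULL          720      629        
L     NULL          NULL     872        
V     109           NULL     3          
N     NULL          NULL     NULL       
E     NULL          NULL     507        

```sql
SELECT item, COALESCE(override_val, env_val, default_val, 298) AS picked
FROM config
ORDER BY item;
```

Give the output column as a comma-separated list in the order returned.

588, 817, 507, 872, 298, 170, 894, 109, 300, 720, 818

item=B: override_val=NULL, env_val=NULL, default_val=588 → 588
item=D: override_val=NULL, env_val=NULL, default_val=817 → 817
item=E: override_val=NULL, env_val=NULL, default_val=507 → 507
item=L: override_val=NULL, env_val=NULL, default_val=872 → 872
item=N: override_val=NULL, env_val=NULL, default_val=NULL, → literal 298 → 298
item=P: override_val=NULL, env_val=170 → 170
item=S: override_val=NULL, env_val=NULL, default_val=894 → 894
item=V: override_val=109 → 109
item=W: override_val=NULL, env_val=300 → 300
item=X: override_val=NULL, env_val=720 → 720
item=Y: override_val=NULL, env_val=818 → 818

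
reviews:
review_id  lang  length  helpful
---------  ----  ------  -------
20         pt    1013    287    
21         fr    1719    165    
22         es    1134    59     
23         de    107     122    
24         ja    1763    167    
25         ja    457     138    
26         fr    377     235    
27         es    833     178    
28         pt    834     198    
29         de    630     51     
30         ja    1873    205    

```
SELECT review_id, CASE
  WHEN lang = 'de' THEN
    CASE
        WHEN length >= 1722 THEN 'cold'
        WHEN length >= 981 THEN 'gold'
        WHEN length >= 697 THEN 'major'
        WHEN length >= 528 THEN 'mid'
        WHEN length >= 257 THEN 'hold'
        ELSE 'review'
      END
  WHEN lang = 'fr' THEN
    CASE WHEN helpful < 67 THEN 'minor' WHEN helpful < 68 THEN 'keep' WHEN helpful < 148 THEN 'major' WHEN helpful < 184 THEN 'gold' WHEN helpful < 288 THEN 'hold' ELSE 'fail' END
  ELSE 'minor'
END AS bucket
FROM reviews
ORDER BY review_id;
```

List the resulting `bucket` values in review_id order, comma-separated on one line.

review_id=20: lang='pt' → outer ELSE → minor
review_id=21: lang='fr' → inner[helpful < 184] → gold
review_id=22: lang='es' → outer ELSE → minor
review_id=23: lang='de' → inner[ELSE] → review
review_id=24: lang='ja' → outer ELSE → minor
review_id=25: lang='ja' → outer ELSE → minor
review_id=26: lang='fr' → inner[helpful < 288] → hold
review_id=27: lang='es' → outer ELSE → minor
review_id=28: lang='pt' → outer ELSE → minor
review_id=29: lang='de' → inner[length >= 528] → mid
review_id=30: lang='ja' → outer ELSE → minor

minor, gold, minor, review, minor, minor, hold, minor, minor, mid, minor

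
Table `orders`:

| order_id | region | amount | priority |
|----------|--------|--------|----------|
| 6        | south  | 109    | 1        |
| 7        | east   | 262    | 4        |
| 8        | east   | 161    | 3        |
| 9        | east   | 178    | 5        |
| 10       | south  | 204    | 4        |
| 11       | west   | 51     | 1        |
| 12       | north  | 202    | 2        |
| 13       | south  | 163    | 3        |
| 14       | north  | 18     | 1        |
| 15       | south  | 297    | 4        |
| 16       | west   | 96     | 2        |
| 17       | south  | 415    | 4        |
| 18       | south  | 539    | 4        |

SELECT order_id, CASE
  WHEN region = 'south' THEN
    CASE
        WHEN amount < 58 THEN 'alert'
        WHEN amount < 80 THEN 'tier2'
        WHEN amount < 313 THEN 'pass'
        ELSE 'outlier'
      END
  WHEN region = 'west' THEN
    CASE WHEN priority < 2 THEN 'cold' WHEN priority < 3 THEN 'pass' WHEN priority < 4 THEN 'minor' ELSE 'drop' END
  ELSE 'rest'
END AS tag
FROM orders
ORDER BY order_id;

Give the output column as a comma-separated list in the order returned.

order_id=6: region='south' → inner[amount < 313] → pass
order_id=7: region='east' → outer ELSE → rest
order_id=8: region='east' → outer ELSE → rest
order_id=9: region='east' → outer ELSE → rest
order_id=10: region='south' → inner[amount < 313] → pass
order_id=11: region='west' → inner[priority < 2] → cold
order_id=12: region='north' → outer ELSE → rest
order_id=13: region='south' → inner[amount < 313] → pass
order_id=14: region='north' → outer ELSE → rest
order_id=15: region='south' → inner[amount < 313] → pass
order_id=16: region='west' → inner[priority < 3] → pass
order_id=17: region='south' → inner[ELSE] → outlier
order_id=18: region='south' → inner[ELSE] → outlier

pass, rest, rest, rest, pass, cold, rest, pass, rest, pass, pass, outlier, outlier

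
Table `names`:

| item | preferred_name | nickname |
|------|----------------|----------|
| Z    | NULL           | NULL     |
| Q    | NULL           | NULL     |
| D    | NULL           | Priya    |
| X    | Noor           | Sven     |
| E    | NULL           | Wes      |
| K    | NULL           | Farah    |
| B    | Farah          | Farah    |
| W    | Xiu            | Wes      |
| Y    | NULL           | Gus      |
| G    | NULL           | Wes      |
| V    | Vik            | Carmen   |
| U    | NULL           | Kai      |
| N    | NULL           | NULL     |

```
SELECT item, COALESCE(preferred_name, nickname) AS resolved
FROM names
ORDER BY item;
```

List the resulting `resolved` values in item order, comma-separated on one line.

Farah, Priya, Wes, Wes, Farah, NULL, NULL, Kai, Vik, Xiu, Noor, Gus, NULL

item=B: preferred_name=Farah → Farah
item=D: preferred_name=NULL, nickname=Priya → Priya
item=E: preferred_name=NULL, nickname=Wes → Wes
item=G: preferred_name=NULL, nickname=Wes → Wes
item=K: preferred_name=NULL, nickname=Farah → Farah
item=N: preferred_name=NULL, nickname=NULL (all NULL) → NULL
item=Q: preferred_name=NULL, nickname=NULL (all NULL) → NULL
item=U: preferred_name=NULL, nickname=Kai → Kai
item=V: preferred_name=Vik → Vik
item=W: preferred_name=Xiu → Xiu
item=X: preferred_name=Noor → Noor
item=Y: preferred_name=NULL, nickname=Gus → Gus
item=Z: preferred_name=NULL, nickname=NULL (all NULL) → NULL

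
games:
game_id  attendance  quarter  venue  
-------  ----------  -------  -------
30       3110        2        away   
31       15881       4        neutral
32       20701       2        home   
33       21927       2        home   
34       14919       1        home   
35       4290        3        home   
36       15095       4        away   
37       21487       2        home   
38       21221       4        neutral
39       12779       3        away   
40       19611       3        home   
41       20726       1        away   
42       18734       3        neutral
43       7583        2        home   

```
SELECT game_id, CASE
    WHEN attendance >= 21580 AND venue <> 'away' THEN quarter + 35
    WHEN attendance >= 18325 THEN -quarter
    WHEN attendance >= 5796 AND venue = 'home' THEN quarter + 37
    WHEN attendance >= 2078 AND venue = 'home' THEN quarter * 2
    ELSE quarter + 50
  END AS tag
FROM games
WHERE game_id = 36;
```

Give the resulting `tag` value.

game_id = 36: attendance=15095, quarter=4, venue=away.
attendance >= 21580 AND venue <> 'away' → false
attendance >= 18325 → false
attendance >= 5796 AND venue = 'home' → false
attendance >= 2078 AND venue = 'home' → false
No prior WHEN matched → ELSE → 54

54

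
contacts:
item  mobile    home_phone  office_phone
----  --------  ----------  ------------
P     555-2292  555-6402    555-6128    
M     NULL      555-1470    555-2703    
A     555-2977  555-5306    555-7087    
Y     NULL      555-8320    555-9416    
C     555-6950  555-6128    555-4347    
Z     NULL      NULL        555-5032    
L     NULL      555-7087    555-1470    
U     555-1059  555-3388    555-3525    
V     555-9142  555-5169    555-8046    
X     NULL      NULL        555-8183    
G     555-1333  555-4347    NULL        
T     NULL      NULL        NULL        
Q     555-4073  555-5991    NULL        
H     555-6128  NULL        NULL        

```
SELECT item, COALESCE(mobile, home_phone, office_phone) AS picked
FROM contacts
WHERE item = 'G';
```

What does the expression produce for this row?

item = G: mobile=555-1333, home_phone=555-4347, office_phone=NULL.
mobile=555-1333 → 555-1333

555-1333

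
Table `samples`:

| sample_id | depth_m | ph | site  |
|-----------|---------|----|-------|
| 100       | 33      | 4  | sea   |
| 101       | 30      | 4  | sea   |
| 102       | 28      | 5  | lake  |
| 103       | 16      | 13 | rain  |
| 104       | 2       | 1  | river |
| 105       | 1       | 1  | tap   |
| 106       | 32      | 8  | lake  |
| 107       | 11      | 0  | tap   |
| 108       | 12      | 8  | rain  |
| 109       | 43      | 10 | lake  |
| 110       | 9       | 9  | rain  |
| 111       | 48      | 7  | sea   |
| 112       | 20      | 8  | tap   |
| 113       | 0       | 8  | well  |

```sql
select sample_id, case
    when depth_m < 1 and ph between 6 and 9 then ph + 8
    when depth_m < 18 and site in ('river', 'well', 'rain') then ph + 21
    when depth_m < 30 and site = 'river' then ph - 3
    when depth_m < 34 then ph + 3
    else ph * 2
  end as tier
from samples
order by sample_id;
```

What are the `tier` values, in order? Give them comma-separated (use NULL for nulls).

sample_id=100: depth_m < 34 → 7
sample_id=101: depth_m < 34 → 7
sample_id=102: depth_m < 34 → 8
sample_id=103: depth_m < 18 and site in ('river', 'well', 'rain') → 34
sample_id=104: depth_m < 18 and site in ('river', 'well', 'rain') → 22
sample_id=105: depth_m < 34 → 4
sample_id=106: depth_m < 34 → 11
sample_id=107: depth_m < 34 → 3
sample_id=108: depth_m < 18 and site in ('river', 'well', 'rain') → 29
sample_id=109: ELSE → 20
sample_id=110: depth_m < 18 and site in ('river', 'well', 'rain') → 30
sample_id=111: ELSE → 14
sample_id=112: depth_m < 34 → 11
sample_id=113: depth_m < 1 and ph between 6 and 9 → 16

7, 7, 8, 34, 22, 4, 11, 3, 29, 20, 30, 14, 11, 16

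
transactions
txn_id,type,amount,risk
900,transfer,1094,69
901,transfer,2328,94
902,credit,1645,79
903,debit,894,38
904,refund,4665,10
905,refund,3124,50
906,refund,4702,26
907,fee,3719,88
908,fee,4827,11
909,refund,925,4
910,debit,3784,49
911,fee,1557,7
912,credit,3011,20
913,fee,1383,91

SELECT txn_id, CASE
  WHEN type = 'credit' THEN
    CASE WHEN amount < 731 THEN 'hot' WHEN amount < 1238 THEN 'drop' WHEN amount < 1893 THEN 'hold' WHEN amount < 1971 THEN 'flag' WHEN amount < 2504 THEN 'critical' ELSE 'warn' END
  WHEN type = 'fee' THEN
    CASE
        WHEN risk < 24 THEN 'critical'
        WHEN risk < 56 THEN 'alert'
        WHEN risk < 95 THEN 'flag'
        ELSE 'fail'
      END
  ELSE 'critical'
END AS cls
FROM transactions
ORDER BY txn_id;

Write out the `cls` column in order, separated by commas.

txn_id=900: type='transfer' → outer ELSE → critical
txn_id=901: type='transfer' → outer ELSE → critical
txn_id=902: type='credit' → inner[amount < 1893] → hold
txn_id=903: type='debit' → outer ELSE → critical
txn_id=904: type='refund' → outer ELSE → critical
txn_id=905: type='refund' → outer ELSE → critical
txn_id=906: type='refund' → outer ELSE → critical
txn_id=907: type='fee' → inner[risk < 95] → flag
txn_id=908: type='fee' → inner[risk < 24] → critical
txn_id=909: type='refund' → outer ELSE → critical
txn_id=910: type='debit' → outer ELSE → critical
txn_id=911: type='fee' → inner[risk < 24] → critical
txn_id=912: type='credit' → inner[ELSE] → warn
txn_id=913: type='fee' → inner[risk < 95] → flag

critical, critical, hold, critical, critical, critical, critical, flag, critical, critical, critical, critical, warn, flag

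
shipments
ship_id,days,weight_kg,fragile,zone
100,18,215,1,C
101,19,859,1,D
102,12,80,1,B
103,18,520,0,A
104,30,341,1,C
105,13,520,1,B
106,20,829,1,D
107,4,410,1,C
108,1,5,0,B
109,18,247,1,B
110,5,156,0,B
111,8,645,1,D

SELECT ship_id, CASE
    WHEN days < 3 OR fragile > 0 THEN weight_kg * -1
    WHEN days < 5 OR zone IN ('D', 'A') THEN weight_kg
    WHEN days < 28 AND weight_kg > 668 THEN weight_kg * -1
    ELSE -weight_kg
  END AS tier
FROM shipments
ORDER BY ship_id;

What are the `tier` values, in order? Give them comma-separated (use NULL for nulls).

-215, -859, -80, 520, -341, -520, -829, -410, -5, -247, -156, -645

ship_id=100: days < 3 OR fragile > 0 → -215
ship_id=101: days < 3 OR fragile > 0 → -859
ship_id=102: days < 3 OR fragile > 0 → -80
ship_id=103: days < 5 OR zone IN ('D', 'A') → 520
ship_id=104: days < 3 OR fragile > 0 → -341
ship_id=105: days < 3 OR fragile > 0 → -520
ship_id=106: days < 3 OR fragile > 0 → -829
ship_id=107: days < 3 OR fragile > 0 → -410
ship_id=108: days < 3 OR fragile > 0 → -5
ship_id=109: days < 3 OR fragile > 0 → -247
ship_id=110: ELSE → -156
ship_id=111: days < 3 OR fragile > 0 → -645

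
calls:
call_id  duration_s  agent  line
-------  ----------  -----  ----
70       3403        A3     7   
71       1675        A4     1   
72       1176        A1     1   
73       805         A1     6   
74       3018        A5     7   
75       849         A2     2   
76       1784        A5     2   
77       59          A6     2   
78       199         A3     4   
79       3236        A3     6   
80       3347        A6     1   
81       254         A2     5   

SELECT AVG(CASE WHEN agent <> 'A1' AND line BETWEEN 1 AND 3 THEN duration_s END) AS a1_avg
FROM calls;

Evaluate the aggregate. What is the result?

1542.8

call_id=70: ✗
call_id=71: ✓ → 1675
call_id=72: ✗
call_id=73: ✗
call_id=74: ✗
call_id=75: ✓ → 849
call_id=76: ✓ → 1784
call_id=77: ✓ → 59
call_id=78: ✗
call_id=79: ✗
call_id=80: ✓ → 3347
call_id=81: ✗
a1_avg = (1675 + 849 + 1784 + 59 + 3347) / 5 = 1542.8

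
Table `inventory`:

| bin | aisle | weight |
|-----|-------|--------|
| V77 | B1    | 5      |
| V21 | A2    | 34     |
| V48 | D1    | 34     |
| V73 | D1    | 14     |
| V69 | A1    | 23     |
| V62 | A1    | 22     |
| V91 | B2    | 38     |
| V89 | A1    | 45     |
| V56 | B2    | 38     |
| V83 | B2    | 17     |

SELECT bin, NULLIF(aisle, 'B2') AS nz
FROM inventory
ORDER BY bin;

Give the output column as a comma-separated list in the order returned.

A2, D1, NULL, A1, A1, D1, B1, NULL, A1, NULL

bin=V21: aisle=A2 vs B2: differ → A2
bin=V48: aisle=D1 vs B2: differ → D1
bin=V56: aisle=B2 vs B2: equal → NULL
bin=V62: aisle=A1 vs B2: differ → A1
bin=V69: aisle=A1 vs B2: differ → A1
bin=V73: aisle=D1 vs B2: differ → D1
bin=V77: aisle=B1 vs B2: differ → B1
bin=V83: aisle=B2 vs B2: equal → NULL
bin=V89: aisle=A1 vs B2: differ → A1
bin=V91: aisle=B2 vs B2: equal → NULL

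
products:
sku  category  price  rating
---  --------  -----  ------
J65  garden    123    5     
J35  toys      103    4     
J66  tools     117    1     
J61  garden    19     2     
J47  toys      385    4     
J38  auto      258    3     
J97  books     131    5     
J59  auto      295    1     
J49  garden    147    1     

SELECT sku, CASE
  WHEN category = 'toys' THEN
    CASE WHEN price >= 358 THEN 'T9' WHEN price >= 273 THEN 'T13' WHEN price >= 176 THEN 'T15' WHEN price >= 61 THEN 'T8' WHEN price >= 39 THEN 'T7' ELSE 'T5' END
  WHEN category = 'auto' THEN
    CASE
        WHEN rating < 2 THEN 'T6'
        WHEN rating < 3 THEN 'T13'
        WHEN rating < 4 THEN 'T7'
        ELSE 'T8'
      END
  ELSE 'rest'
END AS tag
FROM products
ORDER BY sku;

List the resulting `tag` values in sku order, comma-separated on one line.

sku=J35: category='toys' → inner[price >= 61] → T8
sku=J38: category='auto' → inner[rating < 4] → T7
sku=J47: category='toys' → inner[price >= 358] → T9
sku=J49: category='garden' → outer ELSE → rest
sku=J59: category='auto' → inner[rating < 2] → T6
sku=J61: category='garden' → outer ELSE → rest
sku=J65: category='garden' → outer ELSE → rest
sku=J66: category='tools' → outer ELSE → rest
sku=J97: category='books' → outer ELSE → rest

T8, T7, T9, rest, T6, rest, rest, rest, rest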